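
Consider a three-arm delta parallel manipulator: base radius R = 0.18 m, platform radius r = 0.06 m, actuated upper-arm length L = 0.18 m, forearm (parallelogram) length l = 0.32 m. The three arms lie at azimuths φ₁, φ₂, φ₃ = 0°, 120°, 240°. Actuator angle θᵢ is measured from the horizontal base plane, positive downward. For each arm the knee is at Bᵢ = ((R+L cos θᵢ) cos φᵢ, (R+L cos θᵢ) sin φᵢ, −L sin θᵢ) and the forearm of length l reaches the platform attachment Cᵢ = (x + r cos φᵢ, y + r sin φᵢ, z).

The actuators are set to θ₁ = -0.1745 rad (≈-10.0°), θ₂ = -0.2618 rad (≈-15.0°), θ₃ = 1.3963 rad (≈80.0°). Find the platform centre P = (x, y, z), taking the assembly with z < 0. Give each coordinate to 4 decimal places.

φ1=0.0°: virtual centre (0.2973, 0.0000, 0.0313), radius l
φ2=120.0°: virtual centre (-0.1469, 0.2545, 0.0466), radius l
arm 3 at φ=240.0°: ρ3 = 0.1513;  O3 = (-0.0756, -0.1310, -0.1773)
subtract pairs → two planes through P
[-0.8884 0.5090 0.0307]·P = -0.0008;  [-0.7458 -0.2620 -0.4170]·P = -0.0350
det = 0.6123;  x = 0.0295+-0.3335z,  y = 0.0498+-0.6424z
into |P−O₁|² = l²: 1.5239z² + 0.0521z + -0.0272 = 0;  Δ = 0.1687;  z = -0.1518 or 0.1177 → z<0 root = -0.1518
x = 0.0801, y = 0.1474

(0.0801, 0.1474, -0.1518)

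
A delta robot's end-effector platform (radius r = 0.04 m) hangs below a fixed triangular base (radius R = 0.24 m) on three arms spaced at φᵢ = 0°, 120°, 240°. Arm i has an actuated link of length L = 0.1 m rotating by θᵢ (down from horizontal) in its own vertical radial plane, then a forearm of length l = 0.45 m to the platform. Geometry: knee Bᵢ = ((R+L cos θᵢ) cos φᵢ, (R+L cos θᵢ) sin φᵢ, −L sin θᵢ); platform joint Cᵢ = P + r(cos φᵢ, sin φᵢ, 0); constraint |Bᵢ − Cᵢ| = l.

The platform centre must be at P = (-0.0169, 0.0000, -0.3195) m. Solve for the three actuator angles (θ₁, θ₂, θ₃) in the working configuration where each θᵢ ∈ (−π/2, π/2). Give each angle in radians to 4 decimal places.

θ₁ = 0.0001, θ₂ = -0.2612, θ₃ = -0.2612

rotate P by −φ1: (-0.0169, 0.0000, -0.3195)
  e−x'=0.2169;  (l²−L²−(e−x')²−y'²−z²)/2L = 0.2169
  √(A²+B²)=0.3862;  θ1 = -0.9744+0.9745 ≈ 0.0001
rotate P by −φ2: (0.0084, 0.0146, -0.3195)
  A=0.1915, B=-0.3195, C=(l²−L²−A²−y'²−z²)/(2L)=0.2676
  √(A²+B²)=0.3725;  θ2 = -1.0307+0.7695 ≈ -0.2612
arm 3 (φ=240.0°): x'=0.0085, y'=-0.0146
  A cos θ + B sin θ = C:  0.1915·cos θ + -0.3195·sin θ = 0.2676
  √(A²+B²)=0.3725;  θ3 = -1.0307+0.7695 ≈ -0.2612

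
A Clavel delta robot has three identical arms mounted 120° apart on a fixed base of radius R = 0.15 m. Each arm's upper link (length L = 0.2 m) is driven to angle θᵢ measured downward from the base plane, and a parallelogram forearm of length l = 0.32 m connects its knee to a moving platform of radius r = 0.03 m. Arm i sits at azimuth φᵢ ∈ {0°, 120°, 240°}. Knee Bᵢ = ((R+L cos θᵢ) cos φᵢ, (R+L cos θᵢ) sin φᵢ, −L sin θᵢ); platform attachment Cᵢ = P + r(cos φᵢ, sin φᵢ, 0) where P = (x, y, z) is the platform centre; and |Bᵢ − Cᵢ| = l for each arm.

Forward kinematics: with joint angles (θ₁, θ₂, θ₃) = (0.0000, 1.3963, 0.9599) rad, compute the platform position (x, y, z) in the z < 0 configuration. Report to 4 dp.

(0.1568, -0.0731, -0.2654)

S1 = (0.3200·cos0.0°, 0.3200·sin0.0°, 0.0000) = (0.3200, 0.0000, 0.0000)
arm 2 at φ=120.0°: (R−r)+L cos θ2 = 0.1547;  S2 = (-0.0774, 0.1340, -0.1970)
arm 3 at φ=240.0°: (R−r)+L cos θ3 = 0.2347;  S3 = (-0.1174, -0.2033, -0.1638)
eliminate P² terms by subtracting sphere 1 from 2 and 3
plane₁₂: -0.7947x+0.2680y+-0.3939z = -0.0397
det = 0.5575;  x = 0.0388+-0.4448z,  y = -0.0331+0.1510z
sphere 1 gives Az²+Bz+C=0 with A=1.2206, B=0.2402, C=-0.0222;  B²−4AC=0.1661;  roots -0.2654, 0.0686;  negative root z = -0.2654
x = 0.1568, y = -0.0731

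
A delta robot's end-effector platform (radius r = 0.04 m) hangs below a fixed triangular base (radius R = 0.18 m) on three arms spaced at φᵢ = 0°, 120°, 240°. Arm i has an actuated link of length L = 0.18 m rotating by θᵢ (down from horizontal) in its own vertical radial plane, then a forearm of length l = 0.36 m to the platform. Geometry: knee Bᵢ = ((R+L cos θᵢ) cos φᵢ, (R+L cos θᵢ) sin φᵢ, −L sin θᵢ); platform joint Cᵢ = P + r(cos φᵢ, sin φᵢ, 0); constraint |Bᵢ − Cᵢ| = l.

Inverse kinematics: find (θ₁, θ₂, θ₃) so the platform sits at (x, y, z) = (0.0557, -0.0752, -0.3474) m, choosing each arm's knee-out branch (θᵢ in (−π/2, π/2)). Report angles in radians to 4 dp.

arm 1 (φ=0.0°): x'=0.0557, y'=-0.0752
  e−x'=0.0843;  (l²−L²−(e−x')²−y'²−z²)/2L = -0.1007
  θ1 = atan2(B,A) + arccos(C/0.3575) = 0.5236
φ2=120.0° → target in arm frame (-0.0930, -0.0106)
  A=0.2330, B=-0.3474, C=(l²−L²−A²−y'²−z²)/(2L)=-0.2163
  θ2 = atan2(B,A) + arccos(C/0.4183) = 1.1343
φ3=240.0° → target in arm frame (0.0373, 0.0858)
  A=0.1027, B=-0.3474, C=(l²−L²−A²−y'²−z²)/(2L)=-0.1150
  √(A²+B²)=0.3623;  θ3 = -1.2833+1.8939 ≈ 0.6106

θ₁ = 0.5236, θ₂ = 1.1343, θ₃ = 0.6106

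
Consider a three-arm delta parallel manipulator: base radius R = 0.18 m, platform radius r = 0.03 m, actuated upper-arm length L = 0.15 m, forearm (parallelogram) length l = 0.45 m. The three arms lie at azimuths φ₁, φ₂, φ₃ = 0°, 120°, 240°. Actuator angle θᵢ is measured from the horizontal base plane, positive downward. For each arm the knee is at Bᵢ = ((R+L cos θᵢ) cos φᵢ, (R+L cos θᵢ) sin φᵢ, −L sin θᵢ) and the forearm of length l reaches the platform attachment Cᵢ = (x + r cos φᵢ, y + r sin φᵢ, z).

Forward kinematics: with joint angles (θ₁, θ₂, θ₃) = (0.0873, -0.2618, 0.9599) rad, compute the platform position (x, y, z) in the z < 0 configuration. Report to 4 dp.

φ1=0.0°: virtual centre (0.2994, 0.0000, -0.0131), radius l
arm 2 at φ=120.0°: ρ2 = 0.2949;  S2 = (-0.1474, 0.2554, 0.0388)
arm 3 at φ=240.0°: ρ3 = 0.2360;  S3 = (-0.1180, -0.2044, -0.1229)
eliminate P² terms by subtracting sphere 1 from 2 and 3
linear system: -0.8937x+0.5108y = -0.0014−0.1038z; -0.8349x+-0.4088y = -0.0190−-0.2196z
Cramer: x(z) = 0.0130-0.0880z;  y(z) = 0.0200-0.3573z
sphere 1 gives Az²+Bz+C=0 with A=1.1354, B=0.0623, C=-0.1199;  B²−4AC=0.5483;  roots -0.3535, 0.2986;  negative root z = -0.3535
x = 0.0441, y = 0.1463

(0.0441, 0.1463, -0.3535)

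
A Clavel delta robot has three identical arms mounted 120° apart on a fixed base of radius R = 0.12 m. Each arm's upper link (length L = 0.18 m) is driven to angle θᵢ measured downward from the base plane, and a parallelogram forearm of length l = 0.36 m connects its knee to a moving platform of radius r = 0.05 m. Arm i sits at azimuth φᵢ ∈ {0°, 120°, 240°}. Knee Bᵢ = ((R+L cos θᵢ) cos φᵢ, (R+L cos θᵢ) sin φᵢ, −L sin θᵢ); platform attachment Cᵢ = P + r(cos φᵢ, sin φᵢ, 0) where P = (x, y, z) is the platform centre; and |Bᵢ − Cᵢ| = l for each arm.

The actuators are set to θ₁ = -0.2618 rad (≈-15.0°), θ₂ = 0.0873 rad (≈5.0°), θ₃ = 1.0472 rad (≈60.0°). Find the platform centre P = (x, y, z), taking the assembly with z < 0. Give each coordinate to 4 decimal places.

(0.1242, 0.1376, -0.2638)

arm 1 at φ=0.0°: ρ1 = 0.2439;  S1 = (0.2439, 0.0000, 0.0466)
S2 = (0.2493·cos120.0°, 0.2493·sin120.0°, -0.0157) = (-0.1247, 0.2159, -0.0157)
arm 3 at φ=240.0°: ρ3 = 0.1600;  S3 = (-0.0800, -0.1386, -0.1559)
|S₂|²−|S₁|² = 0.0008;  |S₃|²−|S₁|² = -0.0117
[-0.7370 0.4318 -0.1246]·P = 0.0008;  [-0.6477 -0.2771 -0.4049]·P = -0.0117
det = 0.4840;  x = 0.0100+-0.4326z,  y = 0.0189+-0.4500z
into |P−S₁|² = l²: 1.3897z² + 0.0921z + -0.0724 = 0;  Δ = 0.4109;  z = -0.2638 or 0.1975 → z<0 root = -0.2638
x = 0.1242, y = 0.1376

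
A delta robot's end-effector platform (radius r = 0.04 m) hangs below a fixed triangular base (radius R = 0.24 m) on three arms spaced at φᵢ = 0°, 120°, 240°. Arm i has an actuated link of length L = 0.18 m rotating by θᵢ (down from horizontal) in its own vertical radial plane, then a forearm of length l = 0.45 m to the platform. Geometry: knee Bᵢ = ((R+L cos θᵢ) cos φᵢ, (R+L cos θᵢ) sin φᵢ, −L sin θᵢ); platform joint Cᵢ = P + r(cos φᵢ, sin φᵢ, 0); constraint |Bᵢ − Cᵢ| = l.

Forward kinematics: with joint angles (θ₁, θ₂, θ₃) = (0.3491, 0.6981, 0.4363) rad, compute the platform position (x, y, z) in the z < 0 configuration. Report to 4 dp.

φ1=0.0°: virtual centre (0.3691, 0.0000, -0.0616), radius l
φ2=120.0°: virtual centre (-0.1689, 0.2926, -0.1157), radius l
centre 3 = (0.3631·cos240.0°, 0.3631·sin240.0°, -0.0761) = (-0.1816, -0.3145, -0.0761)
subtract pairs → two planes through P
[-1.0762 0.5852 -0.1083]·P = -0.0125;  [-1.1014 -0.6290 -0.0290]·P = -0.0024
det = 1.3215;  x = 0.0070+-0.0644z,  y = -0.0085+0.0666z
quadratic in z: (1.0086)z²+(0.1686)z+(-0.0675)=0, √Δ=0.5484 → z ∈ {-0.3555, 0.1883}; z = -0.3555 (taking z<0)
x = 0.0299, y = -0.0321

(0.0299, -0.0321, -0.3555)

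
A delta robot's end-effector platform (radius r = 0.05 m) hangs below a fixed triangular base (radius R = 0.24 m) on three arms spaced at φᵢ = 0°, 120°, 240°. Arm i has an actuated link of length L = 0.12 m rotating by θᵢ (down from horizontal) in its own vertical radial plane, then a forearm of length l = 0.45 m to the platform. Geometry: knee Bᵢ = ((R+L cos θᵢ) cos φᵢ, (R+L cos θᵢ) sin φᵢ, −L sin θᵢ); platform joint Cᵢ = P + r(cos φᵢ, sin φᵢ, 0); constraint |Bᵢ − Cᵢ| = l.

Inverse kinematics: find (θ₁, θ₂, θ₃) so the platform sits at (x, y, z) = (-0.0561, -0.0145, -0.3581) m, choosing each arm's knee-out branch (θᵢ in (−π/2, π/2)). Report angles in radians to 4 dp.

φ1=0.0° → target in arm frame (-0.0561, -0.0145)
  A=0.2461, B=-0.3581, C=(l²−L²−A²−y'²−z²)/(2L)=-0.0038
  √(A²+B²)=0.4345;  θ1 = -0.9687+1.5795 ≈ 0.6108
rotate P by −φ2: (0.0155, 0.0558, -0.3581)
  e−x'=0.1745;  (l²−L²−(e−x')²−y'²−z²)/2L = 0.1096
  γ=atan2(-0.3581,0.1745)=-1.1173;  ψ=arccos(0.2750)=1.2922;  θ2=γ+ψ≈0.1748
φ3=240.0° → target in arm frame (0.0406, -0.0413)
  A=0.1494, B=-0.3581, C=(l²−L²−A²−y'²−z²)/(2L)=0.1493
  θ3 = atan2(B,A) + arccos(C/0.3880) = 0.0002

θ₁ = 0.6108, θ₂ = 0.1748, θ₃ = 0.0002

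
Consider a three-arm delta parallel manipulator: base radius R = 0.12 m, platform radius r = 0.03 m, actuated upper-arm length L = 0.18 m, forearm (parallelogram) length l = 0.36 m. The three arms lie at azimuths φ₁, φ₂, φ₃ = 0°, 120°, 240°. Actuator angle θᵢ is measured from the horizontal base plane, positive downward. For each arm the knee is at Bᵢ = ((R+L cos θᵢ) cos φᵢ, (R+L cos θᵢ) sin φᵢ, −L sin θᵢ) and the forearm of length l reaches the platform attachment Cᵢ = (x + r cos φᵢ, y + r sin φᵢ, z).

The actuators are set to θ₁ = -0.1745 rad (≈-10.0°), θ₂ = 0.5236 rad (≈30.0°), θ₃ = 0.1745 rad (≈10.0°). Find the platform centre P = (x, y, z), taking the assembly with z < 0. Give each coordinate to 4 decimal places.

arm 1 at φ=0.0°: ρ1 = 0.2673;  S1 = (0.2673, 0.0000, 0.0313)
S2 = (0.2459·cos120.0°, 0.2459·sin120.0°, -0.0900) = (-0.1229, 0.2129, -0.0900)
φ3=240.0°: virtual centre (-0.1336, -0.2315, -0.0313), radius l
eliminate P² terms by subtracting sphere 1 from 2 and 3
[-0.7804 0.4259 -0.2425]·P = -0.0038;  [-0.8018 -0.4629 -0.1250]·P = 0.0000
det = 0.7027;  x = 0.0025+-0.2355z,  y = -0.0044+0.1379z
into |P−S₁|² = l²: 1.0745z² + 0.0610z + -0.0585 = 0;  Δ = 0.2552;  z = -0.2635 or 0.2067 → z<0 root = -0.2635
x = 0.0646, y = -0.0407

(0.0646, -0.0407, -0.2635)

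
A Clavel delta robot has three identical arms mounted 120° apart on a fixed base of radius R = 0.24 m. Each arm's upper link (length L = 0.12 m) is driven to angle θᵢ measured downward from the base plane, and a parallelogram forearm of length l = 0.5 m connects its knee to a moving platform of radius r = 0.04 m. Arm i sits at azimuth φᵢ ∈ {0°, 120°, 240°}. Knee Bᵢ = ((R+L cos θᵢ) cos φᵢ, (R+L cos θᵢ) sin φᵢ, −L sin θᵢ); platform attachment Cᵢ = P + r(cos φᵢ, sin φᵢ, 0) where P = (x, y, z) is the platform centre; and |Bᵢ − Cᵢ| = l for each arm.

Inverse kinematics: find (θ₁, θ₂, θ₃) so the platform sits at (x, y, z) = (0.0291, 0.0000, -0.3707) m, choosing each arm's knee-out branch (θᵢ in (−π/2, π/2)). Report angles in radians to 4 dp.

θ₁ = -0.3491, θ₂ = -0.0003, θ₃ = -0.0003

arm 1 (φ=0.0°): x'=0.0291, y'=0.0000
  A cos θ + B sin θ = C:  0.1709·cos θ + -0.3707·sin θ = 0.2874
  √(A²+B²)=0.4082;  θ1 = -1.1388+0.7897 ≈ -0.3491
φ2=120.0° → target in arm frame (-0.0145, -0.0252)
  e−x'=0.2145;  (l²−L²−(e−x')²−y'²−z²)/2L = 0.2146
  √(A²+B²)=0.4283;  θ2 = -1.0461+1.0459 ≈ -0.0003
rotate P by −φ3: (-0.0146, 0.0252, -0.3707)
  A cos θ + B sin θ = C:  0.2145·cos θ + -0.3707·sin θ = 0.2146
  γ=atan2(-0.3707,0.2145)=-1.0461;  ψ=arccos(0.5011)=1.0459;  θ3=γ+ψ≈-0.0003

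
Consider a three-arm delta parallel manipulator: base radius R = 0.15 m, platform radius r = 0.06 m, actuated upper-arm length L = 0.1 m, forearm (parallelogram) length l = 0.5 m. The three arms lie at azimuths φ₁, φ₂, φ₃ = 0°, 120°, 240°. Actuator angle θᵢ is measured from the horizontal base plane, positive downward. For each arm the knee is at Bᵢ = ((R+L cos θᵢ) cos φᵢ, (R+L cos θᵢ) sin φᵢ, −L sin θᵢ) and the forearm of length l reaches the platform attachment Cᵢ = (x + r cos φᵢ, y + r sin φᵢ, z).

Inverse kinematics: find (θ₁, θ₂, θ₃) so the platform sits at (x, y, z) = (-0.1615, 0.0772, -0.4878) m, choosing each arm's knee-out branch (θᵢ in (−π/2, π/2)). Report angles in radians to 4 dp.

arm 1 (φ=0.0°): x'=-0.1615, y'=0.0772
  e−x'=0.2515;  (l²−L²−(e−x')²−y'²−z²)/2L = -0.3358
  √(A²+B²)=0.5488;  θ1 = -1.0948+2.2292 ≈ 1.1345
arm 2 (φ=120.0°): x'=0.1476, y'=0.1013
  e−x'=-0.0576;  (l²−L²−(e−x')²−y'²−z²)/2L = -0.0576
  √(A²+B²)=0.4912;  θ2 = -1.6883+1.6883 ≈ 0.0000
arm 3 (φ=240.0°): x'=0.0139, y'=-0.1785
  A=0.0761, B=-0.4878, C=(l²−L²−A²−y'²−z²)/(2L)=-0.1780
  θ3 = atan2(B,A) + arccos(C/0.4937) = 0.5235

θ₁ = 1.1345, θ₂ = 0.0000, θ₃ = 0.5235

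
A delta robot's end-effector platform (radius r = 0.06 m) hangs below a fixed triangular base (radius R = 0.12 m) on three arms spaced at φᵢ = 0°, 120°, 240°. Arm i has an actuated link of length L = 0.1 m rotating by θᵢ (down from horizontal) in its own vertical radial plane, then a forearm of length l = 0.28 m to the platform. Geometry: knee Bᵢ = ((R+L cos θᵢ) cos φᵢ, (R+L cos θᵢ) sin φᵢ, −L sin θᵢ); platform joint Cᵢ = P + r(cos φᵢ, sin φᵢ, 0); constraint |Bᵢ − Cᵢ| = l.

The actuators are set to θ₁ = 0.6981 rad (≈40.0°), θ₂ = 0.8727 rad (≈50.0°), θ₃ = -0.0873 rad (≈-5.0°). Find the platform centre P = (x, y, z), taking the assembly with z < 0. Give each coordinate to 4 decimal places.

(-0.0330, -0.0980, -0.2644)

φ1=0.0°: virtual centre (0.1366, 0.0000, -0.0643), radius l
arm 2 at φ=120.0°: (R−r)+L cos θ2 = 0.1243;  S2 = (-0.0621, 0.1076, -0.0766)
S3 = (0.1596·cos240.0°, 0.1596·sin240.0°, 0.0087) = (-0.0798, -0.1382, 0.0087)
eliminate P² terms by subtracting sphere 1 from 2 and 3
linear system: -0.3975x+0.2153y = -0.0015−-0.0247z; -0.4328x+-0.2765y = 0.0028−0.1460z
Cramer: x(z) = -0.0009+0.1212z;  y(z) = -0.0086+0.3383z
into |P−S₁|² = l²: 1.1292z² + 0.0894z + -0.0553 = 0;  Δ = 0.2577;  z = -0.2644 or 0.1852 → z<0 root = -0.2644
x = -0.0330, y = -0.0980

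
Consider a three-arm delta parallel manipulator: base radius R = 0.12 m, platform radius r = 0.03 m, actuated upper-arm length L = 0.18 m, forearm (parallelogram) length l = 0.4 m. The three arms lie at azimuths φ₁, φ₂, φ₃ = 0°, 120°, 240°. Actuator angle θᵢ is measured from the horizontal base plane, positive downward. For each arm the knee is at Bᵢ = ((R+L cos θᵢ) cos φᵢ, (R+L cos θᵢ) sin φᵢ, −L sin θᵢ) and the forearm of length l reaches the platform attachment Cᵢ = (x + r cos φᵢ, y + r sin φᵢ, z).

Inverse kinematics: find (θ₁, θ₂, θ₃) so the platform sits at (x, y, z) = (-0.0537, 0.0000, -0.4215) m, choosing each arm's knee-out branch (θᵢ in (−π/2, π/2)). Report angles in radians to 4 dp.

θ₁ = 0.7854, θ₂ = 0.5238, θ₃ = 0.5238

rotate P by −φ1: (-0.0537, 0.0000, -0.4215)
  A=0.1437, B=-0.4215, C=(l²−L²−A²−y'²−z²)/(2L)=-0.1964
  √(A²+B²)=0.4453;  θ1 = -1.2422+2.0276 ≈ 0.7854
rotate P by −φ2: (0.0268, 0.0465, -0.4215)
  A cos θ + B sin θ = C:  0.0632·cos θ + -0.4215·sin θ = -0.1561
  γ=atan2(-0.4215,0.0632)=-1.4221;  ψ=arccos(-0.3664)=1.9459;  θ2=γ+ψ≈0.5238
φ3=240.0° → target in arm frame (0.0269, -0.0465)
  A=0.0631, B=-0.4215, C=(l²−L²−A²−y'²−z²)/(2L)=-0.1561
  γ=atan2(-0.4215,0.0631)=-1.4221;  ψ=arccos(-0.3664)=1.9459;  θ3=γ+ψ≈0.5238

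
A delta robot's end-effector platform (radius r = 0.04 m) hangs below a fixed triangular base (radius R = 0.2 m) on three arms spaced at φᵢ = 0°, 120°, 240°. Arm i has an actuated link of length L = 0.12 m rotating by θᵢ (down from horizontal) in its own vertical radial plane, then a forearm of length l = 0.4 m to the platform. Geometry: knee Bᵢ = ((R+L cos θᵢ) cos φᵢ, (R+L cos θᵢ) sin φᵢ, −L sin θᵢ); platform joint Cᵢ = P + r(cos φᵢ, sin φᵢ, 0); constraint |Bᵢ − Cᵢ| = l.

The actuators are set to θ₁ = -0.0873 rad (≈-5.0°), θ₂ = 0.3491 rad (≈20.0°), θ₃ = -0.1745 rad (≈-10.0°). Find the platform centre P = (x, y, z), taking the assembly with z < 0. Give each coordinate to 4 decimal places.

(0.0160, -0.0392, -0.2878)

arm 1 at φ=0.0°: ρ1 = 0.2795;  O1 = (0.2795, 0.0000, 0.0105)
O2 = (0.2728·cos120.0°, 0.2728·sin120.0°, -0.0410) = (-0.1364, 0.2362, -0.0410)
arm 3 at φ=240.0°: ρ3 = 0.2782;  O3 = (-0.1391, -0.2409, 0.0208)
|O₂|²−|O₁|² = -0.0022;  |O₃|²−|O₁|² = -0.0004
linear system: -0.8318x+0.4724y = -0.0022−-0.1030z; -0.8373x+-0.4818y = -0.0004−0.0207z
Cramer: x(z) = 0.0016-0.0500z;  y(z) = -0.0018+0.1300z
into |P−O₁|² = l²: 1.0194z² + 0.0064z + -0.0826 = 0;  Δ = 0.3369;  z = -0.2878 or 0.2816 → z<0 root = -0.2878
x = 0.0160, y = -0.0392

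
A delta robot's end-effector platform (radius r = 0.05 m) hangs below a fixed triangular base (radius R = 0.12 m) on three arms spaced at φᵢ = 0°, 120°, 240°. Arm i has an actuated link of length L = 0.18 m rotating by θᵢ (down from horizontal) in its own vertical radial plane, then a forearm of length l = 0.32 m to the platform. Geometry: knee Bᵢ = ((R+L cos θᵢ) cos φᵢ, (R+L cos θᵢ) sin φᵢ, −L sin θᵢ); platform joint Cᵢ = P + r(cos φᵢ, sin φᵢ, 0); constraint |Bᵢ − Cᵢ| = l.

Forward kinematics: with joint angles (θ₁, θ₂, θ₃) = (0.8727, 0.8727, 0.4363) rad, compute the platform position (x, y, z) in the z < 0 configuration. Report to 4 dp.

(-0.0388, -0.0673, -0.3558)

arm 1 at φ=0.0°: (R−r)+L cos θ1 = 0.1857;  centre 1 = (0.1857, 0.0000, -0.1379)
arm 2 at φ=120.0°: (R−r)+L cos θ2 = 0.1857;  centre 2 = (-0.0928, 0.1608, -0.1379)
centre 3 = (0.2331·cos240.0°, 0.2331·sin240.0°, -0.0761) = (-0.1166, -0.2019, -0.0761)
|centre ₂|²−|centre ₁|² = 0.0000;  |centre ₃|²−|centre ₁|² = 0.0066
plane₁₂: -0.5571x+0.3216y+0.0000z = 0.0000
Cramer: x(z) = -0.0051+0.0948z;  y(z) = -0.0088+0.1642z
into |P−centre ₁|² = l²: 1.0360z² + 0.2367z + -0.0469 = 0;  Δ = 0.2504;  z = -0.3558 or 0.1273 → z<0 root = -0.3558
x = -0.0388, y = -0.0673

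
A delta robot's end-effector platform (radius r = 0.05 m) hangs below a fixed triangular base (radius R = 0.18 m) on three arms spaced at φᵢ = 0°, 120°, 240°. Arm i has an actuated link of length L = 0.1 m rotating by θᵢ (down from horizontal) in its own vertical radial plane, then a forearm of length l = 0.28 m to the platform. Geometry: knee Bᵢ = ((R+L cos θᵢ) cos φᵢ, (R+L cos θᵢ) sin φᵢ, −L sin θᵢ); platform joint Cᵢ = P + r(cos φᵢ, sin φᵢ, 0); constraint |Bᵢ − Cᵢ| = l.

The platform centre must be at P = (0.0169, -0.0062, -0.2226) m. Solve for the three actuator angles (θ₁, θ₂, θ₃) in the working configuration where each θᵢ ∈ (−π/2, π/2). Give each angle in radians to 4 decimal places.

arm 1 (φ=0.0°): x'=0.0169, y'=-0.0062
  A=0.1131, B=-0.2226, C=(l²−L²−A²−y'²−z²)/(2L)=0.0301
  θ1 = atan2(B,A) + arccos(C/0.2497) = 0.3493
φ2=120.0° → target in arm frame (-0.0138, -0.0115)
  e−x'=0.1438;  (l²−L²−(e−x')²−y'²−z²)/2L = -0.0098
  √(A²+B²)=0.2650;  θ2 = -0.9972+1.6079 ≈ 0.6108
rotate P by −φ3: (-0.0031, 0.0177, -0.2226)
  A=0.1331, B=-0.2226, C=(l²−L²−A²−y'²−z²)/(2L)=0.0041
  √(A²+B²)=0.2593;  θ3 = -1.0320+1.5549 ≈ 0.5229

θ₁ = 0.3493, θ₂ = 0.6108, θ₃ = 0.5229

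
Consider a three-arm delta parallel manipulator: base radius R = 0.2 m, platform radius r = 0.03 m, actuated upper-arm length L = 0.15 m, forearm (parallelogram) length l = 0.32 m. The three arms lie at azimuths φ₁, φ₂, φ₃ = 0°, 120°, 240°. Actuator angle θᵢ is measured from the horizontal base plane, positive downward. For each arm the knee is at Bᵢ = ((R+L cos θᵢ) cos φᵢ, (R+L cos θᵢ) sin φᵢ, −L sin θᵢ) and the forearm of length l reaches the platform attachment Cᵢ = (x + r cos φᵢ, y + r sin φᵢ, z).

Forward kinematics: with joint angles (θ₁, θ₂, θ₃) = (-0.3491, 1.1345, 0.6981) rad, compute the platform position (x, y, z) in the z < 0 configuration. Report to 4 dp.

S1 = (0.3110·cos0.0°, 0.3110·sin0.0°, 0.0513) = (0.3110, 0.0000, 0.0513)
arm 2 at φ=120.0°: ρ2 = 0.2334;  S2 = (-0.1167, 0.2021, -0.1359)
S3 = (0.2849·cos240.0°, 0.2849·sin240.0°, -0.0964) = (-0.1425, -0.2467, -0.0964)
subtract pairs → two planes through P
linear system: -0.8553x+0.4042y = -0.0264−-0.3745z; -0.9068x+-0.4935y = -0.0089−-0.2954z
Cramer: x(z) = 0.0210-0.3858z;  y(z) = -0.0207+0.1102z
into |P−S₁|² = l²: 1.1610z² + 0.1165z + -0.0153 = 0;  Δ = 0.0846;  z = -0.1754 or 0.0751 → z<0 root = -0.1754
x = 0.0887, y = -0.0401

(0.0887, -0.0401, -0.1754)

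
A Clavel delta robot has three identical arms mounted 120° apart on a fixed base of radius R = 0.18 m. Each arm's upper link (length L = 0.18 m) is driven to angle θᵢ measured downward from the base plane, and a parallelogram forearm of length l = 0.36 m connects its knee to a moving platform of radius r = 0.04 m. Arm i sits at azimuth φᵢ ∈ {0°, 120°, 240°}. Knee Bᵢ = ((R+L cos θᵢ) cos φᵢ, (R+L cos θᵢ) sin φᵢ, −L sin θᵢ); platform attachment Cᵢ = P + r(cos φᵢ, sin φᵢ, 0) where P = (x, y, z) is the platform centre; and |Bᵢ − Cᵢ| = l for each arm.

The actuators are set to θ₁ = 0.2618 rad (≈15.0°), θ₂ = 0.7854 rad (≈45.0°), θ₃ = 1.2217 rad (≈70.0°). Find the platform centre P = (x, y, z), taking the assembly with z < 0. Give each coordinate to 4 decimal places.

φ1=0.0°: virtual centre (0.3139, 0.0000, -0.0466), radius l
φ2=120.0°: virtual centre (-0.1336, 0.2315, -0.1273), radius l
arm 3 at φ=240.0°: (R−r)+L cos θ3 = 0.2016;  S3 = (-0.1008, -0.1746, -0.1691)
|S₂|²−|S₁|² = -0.0130;  |S₃|²−|S₁|² = -0.0314
linear system: -0.8950x+0.4629y = -0.0130−-0.1614z; -0.8293x+-0.3491y = -0.0314−-0.2451z
det = 0.6964;  x = 0.0274+-0.2439z,  y = 0.0249+-0.1228z
sphere 1 gives Az²+Bz+C=0 with A=1.0746, B=0.2268, C=-0.0448;  B²−4AC=0.2439;  roots -0.3353, 0.1243;  negative root z = -0.3353
x = 0.1092, y = 0.0661

(0.1092, 0.0661, -0.3353)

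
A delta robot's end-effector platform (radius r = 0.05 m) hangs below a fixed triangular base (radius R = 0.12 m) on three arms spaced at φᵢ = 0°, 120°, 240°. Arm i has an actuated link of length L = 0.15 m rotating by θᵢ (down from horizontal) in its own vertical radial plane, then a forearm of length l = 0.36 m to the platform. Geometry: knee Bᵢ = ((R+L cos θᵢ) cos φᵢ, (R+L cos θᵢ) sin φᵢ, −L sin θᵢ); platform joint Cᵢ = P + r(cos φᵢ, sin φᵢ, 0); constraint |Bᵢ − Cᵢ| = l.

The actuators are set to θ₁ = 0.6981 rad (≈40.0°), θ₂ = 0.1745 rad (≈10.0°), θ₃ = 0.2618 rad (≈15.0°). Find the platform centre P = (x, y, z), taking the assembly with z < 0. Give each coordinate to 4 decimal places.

arm 1 at φ=0.0°: ρ1 = 0.1849;  O1 = (0.1849, 0.0000, -0.0964)
φ2=120.0°: virtual centre (-0.1089, 0.1886, -0.0260), radius l
arm 3 at φ=240.0°: ρ3 = 0.2149;  O3 = (-0.1074, -0.1861, -0.0388)
|O₂|²−|O₁|² = 0.0046;  |O₃|²−|O₁|² = 0.0042
plane₁₂: -0.5875x+0.3771y+0.1407z = 0.0046
Cramer: x(z) = -0.0075+0.2182z;  y(z) = 0.0005-0.0333z
quadratic in z: (1.0487)z²+(0.1088)z+(-0.0833)=0, √Δ=0.6010 → z ∈ {-0.3384, 0.2347}; z = -0.3384 (taking z<0)
x = -0.0813, y = 0.0118

(-0.0813, 0.0118, -0.3384)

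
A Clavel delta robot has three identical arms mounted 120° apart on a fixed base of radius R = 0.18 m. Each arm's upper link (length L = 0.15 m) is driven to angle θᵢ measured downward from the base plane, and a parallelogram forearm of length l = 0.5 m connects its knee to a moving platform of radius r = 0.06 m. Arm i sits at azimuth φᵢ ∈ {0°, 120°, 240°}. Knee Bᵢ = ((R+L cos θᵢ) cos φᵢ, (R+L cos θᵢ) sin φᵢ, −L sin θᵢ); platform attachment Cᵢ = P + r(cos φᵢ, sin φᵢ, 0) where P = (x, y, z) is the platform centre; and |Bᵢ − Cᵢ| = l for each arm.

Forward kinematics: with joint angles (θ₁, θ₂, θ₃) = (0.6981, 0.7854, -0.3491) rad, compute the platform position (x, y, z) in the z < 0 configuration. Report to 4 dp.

φ1=0.0°: virtual centre (0.2349, 0.0000, -0.0964), radius l
arm 2 at φ=120.0°: ρ2 = 0.2261;  centre 2 = (-0.1130, 0.1958, -0.1061)
arm 3 at φ=240.0°: ρ3 = 0.2610;  centre 3 = (-0.1305, -0.2260, 0.0513)
subtract pairs → two planes through P
plane₁₂: -0.6959x+0.3916y+-0.0193z = -0.0021
det = 0.6007;  x = -0.0025+0.1781z,  y = -0.0098+0.3658z
quadratic in z: (1.1655)z²+(0.1011)z+(-0.1843)=0, √Δ=0.9323 → z ∈ {-0.4433, 0.3566}; z = -0.4433 (taking z<0)
x = -0.0814, y = -0.1720

(-0.0814, -0.1720, -0.4433)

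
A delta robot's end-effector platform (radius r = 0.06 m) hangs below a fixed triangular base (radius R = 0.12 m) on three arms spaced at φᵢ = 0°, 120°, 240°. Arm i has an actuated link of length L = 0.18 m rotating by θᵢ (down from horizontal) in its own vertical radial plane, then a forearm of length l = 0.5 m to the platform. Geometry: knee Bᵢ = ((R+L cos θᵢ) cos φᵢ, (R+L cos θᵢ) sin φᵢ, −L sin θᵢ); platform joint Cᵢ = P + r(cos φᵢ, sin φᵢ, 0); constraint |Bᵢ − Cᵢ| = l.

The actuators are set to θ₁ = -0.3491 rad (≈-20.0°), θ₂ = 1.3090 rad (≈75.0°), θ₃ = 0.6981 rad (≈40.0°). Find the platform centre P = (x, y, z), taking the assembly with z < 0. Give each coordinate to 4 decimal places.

(0.3094, -0.1635, -0.4041)

S1 = (0.2291·cos0.0°, 0.2291·sin0.0°, 0.0616) = (0.2291, 0.0000, 0.0616)
φ2=120.0°: virtual centre (-0.0533, 0.0923, -0.1739), radius l
φ3=240.0°: virtual centre (-0.0989, -0.1714, -0.1157), radius l
eliminate P² terms by subtracting sphere 1 from 2 and 3
plane₁₂: -0.5649x+0.1846y+-0.4709z = -0.0147
Cramer: x(z) = 0.0182-0.7207z;  y(z) = -0.0239+0.3454z
into |P−S₁|² = l²: 1.6387z² + 0.1644z + -0.2011 = 0;  Δ = 1.3455;  z = -0.4041 or 0.3038 → z<0 root = -0.4041
x = 0.3094, y = -0.1635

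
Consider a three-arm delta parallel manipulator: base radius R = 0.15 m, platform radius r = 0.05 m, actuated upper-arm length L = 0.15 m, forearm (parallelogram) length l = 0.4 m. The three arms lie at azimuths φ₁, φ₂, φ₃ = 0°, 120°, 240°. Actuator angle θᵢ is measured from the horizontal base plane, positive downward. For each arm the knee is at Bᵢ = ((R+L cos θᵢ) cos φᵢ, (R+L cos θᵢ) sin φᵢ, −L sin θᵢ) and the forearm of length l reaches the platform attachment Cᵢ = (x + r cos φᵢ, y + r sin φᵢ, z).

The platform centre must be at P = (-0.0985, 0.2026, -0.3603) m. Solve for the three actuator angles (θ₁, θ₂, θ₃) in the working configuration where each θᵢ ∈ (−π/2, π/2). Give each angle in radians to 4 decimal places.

θ₁ = 1.1342, θ₂ = -0.2621, θ₃ = 1.2212

φ1=0.0° → target in arm frame (-0.0985, 0.2026)
  A=0.1985, B=-0.3603, C=(l²−L²−A²−y'²−z²)/(2L)=-0.2426
  θ1 = atan2(B,A) + arccos(C/0.4114) = 1.1342
arm 2 (φ=120.0°): x'=0.2247, y'=-0.0160
  e−x'=-0.1247;  (l²−L²−(e−x')²−y'²−z²)/2L = -0.0271
  θ2 = atan2(B,A) + arccos(C/0.3813) = -0.2621
rotate P by −φ3: (-0.1262, -0.1866, -0.3603)
  e−x'=0.2262;  (l²−L²−(e−x')²−y'²−z²)/2L = -0.2610
  θ3 = atan2(B,A) + arccos(C/0.4254) = 1.2212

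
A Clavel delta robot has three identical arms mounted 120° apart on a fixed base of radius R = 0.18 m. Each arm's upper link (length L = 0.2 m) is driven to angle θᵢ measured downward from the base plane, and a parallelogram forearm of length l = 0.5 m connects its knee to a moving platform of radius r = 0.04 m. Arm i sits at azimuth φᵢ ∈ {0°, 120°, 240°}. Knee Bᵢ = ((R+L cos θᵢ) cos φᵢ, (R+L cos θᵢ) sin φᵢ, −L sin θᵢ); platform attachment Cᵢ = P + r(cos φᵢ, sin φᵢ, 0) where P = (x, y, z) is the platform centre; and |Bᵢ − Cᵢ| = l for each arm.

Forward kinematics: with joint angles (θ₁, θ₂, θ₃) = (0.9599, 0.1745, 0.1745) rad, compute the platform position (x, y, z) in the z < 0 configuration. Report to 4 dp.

(-0.1616, 0.0000, -0.4407)

arm 1 at φ=0.0°: ρ1 = 0.2547;  O1 = (0.2547, 0.0000, -0.1638)
arm 2 at φ=120.0°: ρ2 = 0.3370;  O2 = (-0.1685, 0.2918, -0.0347)
O3 = (0.3370·cos240.0°, 0.3370·sin240.0°, -0.0347) = (-0.1685, -0.2918, -0.0347)
eliminate P² terms by subtracting sphere 1 from 2 and 3
plane₁₂: -0.8464x+0.5836y+0.2582z = 0.0230
det = 0.9880;  x = -0.0272+0.3051z,  y = 0.0000+0.0000z
quadratic in z: (1.0931)z²+(0.1556)z+(-0.1437)=0, √Δ=0.8077 → z ∈ {-0.4407, 0.2983}; z = -0.4407 (taking z<0)
x = -0.1616, y = 0.0000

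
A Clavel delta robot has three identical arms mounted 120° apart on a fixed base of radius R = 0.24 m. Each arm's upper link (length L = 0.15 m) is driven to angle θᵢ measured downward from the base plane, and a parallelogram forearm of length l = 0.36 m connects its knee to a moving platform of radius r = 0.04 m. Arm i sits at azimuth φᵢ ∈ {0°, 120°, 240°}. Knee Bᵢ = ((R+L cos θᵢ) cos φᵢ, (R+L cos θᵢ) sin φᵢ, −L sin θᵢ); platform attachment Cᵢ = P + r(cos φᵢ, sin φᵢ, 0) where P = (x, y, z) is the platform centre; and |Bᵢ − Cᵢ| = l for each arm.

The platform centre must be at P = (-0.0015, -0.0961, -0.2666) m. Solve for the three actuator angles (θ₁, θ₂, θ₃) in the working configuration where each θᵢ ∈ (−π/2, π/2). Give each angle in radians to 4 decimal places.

arm 1 (φ=0.0°): x'=-0.0015, y'=-0.0961
  A=0.2015, B=-0.2666, C=(l²−L²−A²−y'²−z²)/(2L)=-0.0460
  √(A²+B²)=0.3342;  θ1 = -0.9236+1.7090 ≈ 0.7854
φ2=120.0° → target in arm frame (-0.0825, 0.0493)
  A cos θ + B sin θ = C:  0.2825·cos θ + -0.2666·sin θ = -0.1540
  √(A²+B²)=0.3884;  θ2 = -0.7565+1.9785 ≈ 1.2220
rotate P by −φ3: (0.0840, 0.0468, -0.2666)
  e−x'=0.1160;  (l²−L²−(e−x')²−y'²−z²)/2L = 0.0679
  θ3 = atan2(B,A) + arccos(C/0.2908) = 0.1747

θ₁ = 0.7854, θ₂ = 1.2220, θ₃ = 0.1747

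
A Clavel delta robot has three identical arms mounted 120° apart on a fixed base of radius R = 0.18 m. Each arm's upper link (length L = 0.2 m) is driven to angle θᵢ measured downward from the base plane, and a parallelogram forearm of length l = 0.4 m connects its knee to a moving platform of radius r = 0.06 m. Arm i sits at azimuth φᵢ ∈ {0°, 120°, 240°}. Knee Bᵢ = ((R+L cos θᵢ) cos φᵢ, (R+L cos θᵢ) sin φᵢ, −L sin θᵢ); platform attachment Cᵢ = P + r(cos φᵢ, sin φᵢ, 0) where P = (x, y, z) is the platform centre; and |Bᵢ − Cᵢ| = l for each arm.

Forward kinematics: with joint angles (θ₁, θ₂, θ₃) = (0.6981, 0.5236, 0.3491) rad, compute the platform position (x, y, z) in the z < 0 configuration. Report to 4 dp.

(-0.0459, -0.0251, -0.3684)

O1 = (0.2732·cos0.0°, 0.2732·sin0.0°, -0.1286) = (0.2732, 0.0000, -0.1286)
φ2=120.0°: virtual centre (-0.1466, 0.2539, -0.1000), radius l
O3 = (0.3079·cos240.0°, 0.3079·sin240.0°, -0.0684) = (-0.1540, -0.2667, -0.0684)
|O₂|²−|O₁|² = 0.0048;  |O₃|²−|O₁|² = 0.0083
linear system: -0.8396x+0.5078y = 0.0048−0.0571z; -0.8544x+-0.5334y = 0.0083−0.1203z
det = 0.8817;  x = -0.0077+0.1038z,  y = -0.0033+0.0592z
quadratic in z: (1.0143)z²+(0.1984)z+(-0.0645)=0, √Δ=0.5489 → z ∈ {-0.3684, 0.1728}; z = -0.3684 (taking z<0)
x = -0.0459, y = -0.0251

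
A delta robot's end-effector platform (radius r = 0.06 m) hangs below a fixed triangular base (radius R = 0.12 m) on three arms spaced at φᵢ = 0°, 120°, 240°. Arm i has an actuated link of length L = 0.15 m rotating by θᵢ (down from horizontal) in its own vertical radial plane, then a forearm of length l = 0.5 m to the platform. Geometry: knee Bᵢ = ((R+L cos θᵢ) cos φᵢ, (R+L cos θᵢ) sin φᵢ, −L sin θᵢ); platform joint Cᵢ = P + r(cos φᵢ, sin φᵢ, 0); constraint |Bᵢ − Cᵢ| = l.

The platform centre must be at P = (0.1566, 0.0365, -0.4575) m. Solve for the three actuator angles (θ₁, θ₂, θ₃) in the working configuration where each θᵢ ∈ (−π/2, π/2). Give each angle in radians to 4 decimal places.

θ₁ = -0.2618, θ₂ = 0.3491, θ₃ = 0.5234

arm 1 (φ=0.0°): x'=0.1566, y'=0.0365
  A=-0.0966, B=-0.4575, C=(l²−L²−A²−y'²−z²)/(2L)=0.0251
  γ=atan2(-0.4575,-0.0966)=-1.7789;  ψ=arccos(0.0537)=1.5171;  θ1=γ+ψ≈-0.2618
arm 2 (φ=120.0°): x'=-0.0467, y'=-0.1539
  A=0.1067, B=-0.4575, C=(l²−L²−A²−y'²−z²)/(2L)=-0.0562
  θ2 = atan2(B,A) + arccos(C/0.4698) = 0.3491
φ3=240.0° → target in arm frame (-0.1099, 0.1174)
  A=0.1699, B=-0.4575, C=(l²−L²−A²−y'²−z²)/(2L)=-0.0815
  θ3 = atan2(B,A) + arccos(C/0.4880) = 0.5234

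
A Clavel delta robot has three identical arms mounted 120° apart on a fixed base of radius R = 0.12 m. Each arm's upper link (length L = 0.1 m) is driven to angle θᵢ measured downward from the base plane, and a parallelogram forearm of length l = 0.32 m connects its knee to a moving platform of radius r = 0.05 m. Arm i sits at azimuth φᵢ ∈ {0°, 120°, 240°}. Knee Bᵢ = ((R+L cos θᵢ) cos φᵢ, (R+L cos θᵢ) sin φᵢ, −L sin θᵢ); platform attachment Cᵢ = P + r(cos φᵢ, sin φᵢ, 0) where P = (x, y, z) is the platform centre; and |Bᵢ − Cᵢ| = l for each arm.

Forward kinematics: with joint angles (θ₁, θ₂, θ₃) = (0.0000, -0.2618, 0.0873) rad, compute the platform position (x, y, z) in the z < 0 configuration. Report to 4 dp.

(-0.0085, 0.0307, -0.2638)

arm 1 at φ=0.0°: (R−r)+L cos θ1 = 0.1700;  centre 1 = (0.1700, 0.0000, 0.0000)
centre 2 = (0.1666·cos120.0°, 0.1666·sin120.0°, 0.0259) = (-0.0833, 0.1443, 0.0259)
arm 3 at φ=240.0°: (R−r)+L cos θ3 = 0.1696;  centre 3 = (-0.0848, -0.1469, -0.0087)
subtract pairs → two planes through P
plane₁₂: -0.5066x+0.2885y+0.0518z = -0.0005
det = 0.2959;  x = 0.0005+0.0344z,  y = -0.0007+-0.1190z
quadratic in z: (1.0153)z²+(-0.0115)z+(-0.0737)=0, √Δ=0.5471 → z ∈ {-0.2638, 0.2751}; z = -0.2638 (taking z<0)
x = -0.0085, y = 0.0307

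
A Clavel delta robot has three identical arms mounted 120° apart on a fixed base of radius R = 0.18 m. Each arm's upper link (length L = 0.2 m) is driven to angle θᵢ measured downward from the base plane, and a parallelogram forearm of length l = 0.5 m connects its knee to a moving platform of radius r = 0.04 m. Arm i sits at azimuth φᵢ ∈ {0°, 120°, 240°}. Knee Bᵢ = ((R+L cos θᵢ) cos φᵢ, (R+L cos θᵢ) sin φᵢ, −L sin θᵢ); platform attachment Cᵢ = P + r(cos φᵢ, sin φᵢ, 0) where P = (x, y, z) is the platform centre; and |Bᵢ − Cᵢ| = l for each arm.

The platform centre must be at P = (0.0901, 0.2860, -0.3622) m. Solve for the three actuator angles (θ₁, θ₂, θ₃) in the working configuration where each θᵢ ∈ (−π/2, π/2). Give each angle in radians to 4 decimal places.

θ₁ = 0.1744, θ₂ = -0.3492, θ₃ = 1.3965

φ1=0.0° → target in arm frame (0.0901, 0.2860)
  A=0.0499, B=-0.3622, C=(l²−L²−A²−y'²−z²)/(2L)=-0.0137
  γ=atan2(-0.3622,0.0499)=-1.4339;  ψ=arccos(-0.0374)=1.6082;  θ1=γ+ψ≈0.1744
φ2=120.0° → target in arm frame (0.2026, -0.2210)
  e−x'=-0.0626;  (l²−L²−(e−x')²−y'²−z²)/2L = 0.0651
  θ2 = atan2(B,A) + arccos(C/0.3676) = -0.3492
rotate P by −φ3: (-0.2927, -0.0650, -0.3622)
  e−x'=0.4327;  (l²−L²−(e−x')²−y'²−z²)/2L = -0.2817
  √(A²+B²)=0.5643;  θ3 = -0.6969+2.0934 ≈ 1.3965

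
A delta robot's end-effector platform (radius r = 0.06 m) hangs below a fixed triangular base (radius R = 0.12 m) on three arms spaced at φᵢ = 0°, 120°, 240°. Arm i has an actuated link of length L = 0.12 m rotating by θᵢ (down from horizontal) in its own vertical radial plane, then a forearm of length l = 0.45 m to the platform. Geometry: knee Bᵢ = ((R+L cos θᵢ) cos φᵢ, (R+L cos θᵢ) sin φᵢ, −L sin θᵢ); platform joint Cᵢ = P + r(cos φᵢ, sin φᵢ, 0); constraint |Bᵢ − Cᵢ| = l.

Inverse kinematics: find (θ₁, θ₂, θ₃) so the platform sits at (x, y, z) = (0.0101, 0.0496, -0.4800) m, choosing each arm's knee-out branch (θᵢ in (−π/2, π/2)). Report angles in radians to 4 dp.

rotate P by −φ1: (0.0101, 0.0496, -0.4800)
  A=0.0499, B=-0.4800, C=(l²−L²−A²−y'²−z²)/(2L)=-0.1969
  γ=atan2(-0.4800,0.0499)=-1.4672;  ψ=arccos(-0.4080)=1.9910;  θ1=γ+ψ≈0.5238
rotate P by −φ2: (0.0379, -0.0335, -0.4800)
  e−x'=0.0221;  (l²−L²−(e−x')²−y'²−z²)/2L = -0.1830
  √(A²+B²)=0.4805;  θ2 = -1.5248+1.9614 ≈ 0.4367
arm 3 (φ=240.0°): x'=-0.0480, y'=-0.0161
  e−x'=0.1080;  (l²−L²−(e−x')²−y'²−z²)/2L = -0.2259
  θ3 = atan2(B,A) + arccos(C/0.4920) = 0.6984

θ₁ = 0.5238, θ₂ = 0.4367, θ₃ = 0.6984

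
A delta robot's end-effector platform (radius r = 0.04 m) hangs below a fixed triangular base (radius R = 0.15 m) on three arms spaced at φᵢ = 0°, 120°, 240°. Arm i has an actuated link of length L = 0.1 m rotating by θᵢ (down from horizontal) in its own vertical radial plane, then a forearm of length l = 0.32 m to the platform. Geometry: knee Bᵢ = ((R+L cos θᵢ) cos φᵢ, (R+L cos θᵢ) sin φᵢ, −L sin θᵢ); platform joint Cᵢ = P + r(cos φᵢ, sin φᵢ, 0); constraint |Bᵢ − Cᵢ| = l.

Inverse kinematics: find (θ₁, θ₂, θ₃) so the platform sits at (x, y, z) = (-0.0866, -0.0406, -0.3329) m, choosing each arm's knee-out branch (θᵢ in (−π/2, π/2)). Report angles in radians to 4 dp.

arm 1 (φ=0.0°): x'=-0.0866, y'=-0.0406
  A=0.1966, B=-0.3329, C=(l²−L²−A²−y'²−z²)/(2L)=-0.2936
  √(A²+B²)=0.3866;  θ1 = -1.0373+2.4332 ≈ 1.3959
φ2=120.0° → target in arm frame (0.0081, 0.0953)
  A=0.1019, B=-0.3329, C=(l²−L²−A²−y'²−z²)/(2L)=-0.1894
  √(A²+B²)=0.3481;  θ2 = -1.2739+2.1460 ≈ 0.8722
rotate P by −φ3: (0.0785, -0.0547, -0.3329)
  e−x'=0.0315;  (l²−L²−(e−x')²−y'²−z²)/2L = -0.1120
  √(A²+B²)=0.3344;  θ3 = -1.4763+1.9125 ≈ 0.4361

θ₁ = 1.3959, θ₂ = 0.8722, θ₃ = 0.4361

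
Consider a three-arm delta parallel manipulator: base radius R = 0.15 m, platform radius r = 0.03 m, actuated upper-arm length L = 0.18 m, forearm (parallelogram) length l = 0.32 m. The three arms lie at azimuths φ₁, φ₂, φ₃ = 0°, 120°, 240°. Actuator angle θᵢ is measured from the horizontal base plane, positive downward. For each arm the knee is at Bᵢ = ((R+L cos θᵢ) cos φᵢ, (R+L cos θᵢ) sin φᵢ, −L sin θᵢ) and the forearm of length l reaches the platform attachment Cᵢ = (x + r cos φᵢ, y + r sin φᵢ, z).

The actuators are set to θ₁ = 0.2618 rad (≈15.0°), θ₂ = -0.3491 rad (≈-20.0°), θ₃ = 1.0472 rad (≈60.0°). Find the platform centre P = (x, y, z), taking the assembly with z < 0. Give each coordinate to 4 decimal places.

O1 = (0.2939·cos0.0°, 0.2939·sin0.0°, -0.0466) = (0.2939, 0.0000, -0.0466)
O2 = (0.2891·cos120.0°, 0.2891·sin120.0°, 0.0616) = (-0.1446, 0.2504, 0.0616)
φ3=240.0°: virtual centre (-0.1050, -0.1819, -0.1559), radius l
subtract pairs → two planes through P
linear system: -0.8769x+0.5008y = -0.0011−0.2163z; -0.7977x+-0.3637y = -0.0201−-0.2186z
det = 0.7185;  x = 0.0146+-0.0429z,  y = 0.0233+-0.5070z
quadratic in z: (1.2589)z²+(0.0935)z+(-0.0217)=0, √Δ=0.3435 → z ∈ {-0.1736, 0.0993}; z = -0.1736 (taking z<0)
x = 0.0220, y = 0.1113

(0.0220, 0.1113, -0.1736)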